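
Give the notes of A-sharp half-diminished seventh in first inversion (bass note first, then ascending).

A-sharp half-diminished seventh = A♯–C♯–E–G♯; first inversion → third (C♯) lowest.

C♯ – E – G♯ – A♯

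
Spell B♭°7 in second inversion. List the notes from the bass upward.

B♭°7 = Bb–Db–Fb–Abb; second inversion → fifth (Fb) lowest.

Fb Abb Bb Db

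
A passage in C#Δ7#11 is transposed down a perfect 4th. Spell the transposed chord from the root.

Transposed root: C♯ → G♯ (perfect 4th down). So we spell G♯ major seventh sharp eleven:
root → G♯
3rd (major 3rd) → B♯
5th (perfect 5th) → D♯
7th (major 7th) → F𝄪
11th (augmented 11th) → C𝄪

G♯, B♯, D♯, F𝄪, C𝄪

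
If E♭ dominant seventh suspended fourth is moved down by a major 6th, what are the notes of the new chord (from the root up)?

G-flat – C-flat – D-flat – F-flat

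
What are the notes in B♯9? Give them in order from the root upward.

B♯, D𝄪, F𝄪, A♯, C𝄪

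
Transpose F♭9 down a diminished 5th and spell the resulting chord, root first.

Bb, D, F, Ab, C

A diminished 5th down from Fb is Bb, so the new chord is Bb dominant ninth.
root → Bb
3rd (major 3rd) → D
5th (perfect 5th) → F
7th (minor 7th) → Ab
9th (major 9th) → C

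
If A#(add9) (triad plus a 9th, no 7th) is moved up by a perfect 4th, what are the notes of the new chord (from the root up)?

Transposed root: A# → D# (perfect 4th up). So we spell D# added-ninth:
- root: D#
- major 3rd: F##
- perfect 5th: A#
- major 9th: E#

D#, F##, A#, E#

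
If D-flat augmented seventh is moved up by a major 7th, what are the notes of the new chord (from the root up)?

C  E  G-sharp  B-flat

Transposed root: D-flat → C (major 7th up). So we spell C augmented seventh:
root → C
3rd (major 3rd) → E
5th (augmented 5th) → G-sharp
7th (minor 7th) → B-flat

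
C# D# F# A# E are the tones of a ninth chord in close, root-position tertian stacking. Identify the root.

Stacking in thirds gives D# – F# – A# – C# – E, so D# is the root — D# minor seventh flat nine.

D#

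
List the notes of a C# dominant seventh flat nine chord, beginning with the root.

C-sharp, E-sharp, G-sharp, B, D

C# dominant seventh flat nine is a dominant seventh flat nine built on C-sharp.
Root: C-sharp
Major 3rd (3rd): E-sharp
Perfect 5th (5th): G-sharp
Minor 7th (7th): B
Minor 9th (9th): D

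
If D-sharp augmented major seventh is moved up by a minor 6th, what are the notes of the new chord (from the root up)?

B D# F## A#

A minor 6th up from D# is B, so the new chord is B augmented major seventh.
- root: B
- major 3rd: D#
- augmented 5th: F##
- major 7th: A#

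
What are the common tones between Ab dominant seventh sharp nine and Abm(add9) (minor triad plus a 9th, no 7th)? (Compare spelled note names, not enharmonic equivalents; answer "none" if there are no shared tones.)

A♭  E♭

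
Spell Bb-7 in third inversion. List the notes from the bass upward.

A♭, B♭, D♭, F

In root position, Bb-7 is B♭–D♭–F–A♭.
Third inversion puts the seventh (A♭) in the bass.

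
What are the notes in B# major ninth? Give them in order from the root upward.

B# major ninth is a major ninth built on B♯.
Root: B♯
Major 3rd (3rd): D𝄪
Perfect 5th (5th): F𝄪
Major 7th (7th): A𝄪
Major 9th (9th): C𝄪

B♯  D𝄪  F𝄪  A𝄪  C𝄪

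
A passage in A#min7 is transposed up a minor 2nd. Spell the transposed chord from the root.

B – D – F# – A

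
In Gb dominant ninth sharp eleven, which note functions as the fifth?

Root of Gb dominant ninth sharp eleven = Gb. The 5th is a perfect 5th: Gb up a perfect 5th → Db.

Db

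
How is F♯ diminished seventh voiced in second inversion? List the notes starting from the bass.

C  E-flat  F-sharp  A

F♯ diminished seventh = F-sharp–A–C–E-flat; second inversion → fifth (C) lowest.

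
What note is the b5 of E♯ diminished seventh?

B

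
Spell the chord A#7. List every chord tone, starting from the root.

A#7: dominant seventh on A#.
A# — root
C## — major 3rd
E# — perfect 5th
G# — minor 7th

A# – C## – E# – G#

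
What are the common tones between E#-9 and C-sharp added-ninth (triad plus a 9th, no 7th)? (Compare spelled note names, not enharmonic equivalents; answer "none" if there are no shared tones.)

E#-9 = E#, G#, B#, D#, F##.
C-sharp added-ninth = C#, E#, G#, D#.
Shared: E#, G#, D#.

E#  G#  D#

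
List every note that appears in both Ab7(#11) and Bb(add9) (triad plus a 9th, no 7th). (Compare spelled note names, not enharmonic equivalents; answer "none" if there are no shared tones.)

Ab7(#11): Ab C Eb Gb D
Bb(add9): Bb D F C
Common to both → C, D.

C D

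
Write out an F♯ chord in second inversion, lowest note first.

F♯ = F#–A#–C#; second inversion → fifth (C#) lowest.

C#  F#  A#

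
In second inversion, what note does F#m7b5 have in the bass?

C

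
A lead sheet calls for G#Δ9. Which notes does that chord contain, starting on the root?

G♯, B♯, D♯, F𝄪, A♯

Root G♯, quality major ninth:
G♯ — root
B♯ — major 3rd
D♯ — perfect 5th
F𝄪 — major 7th
A♯ — major 9th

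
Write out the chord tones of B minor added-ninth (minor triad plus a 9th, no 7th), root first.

B minor added-ninth is a minor added-ninth built on B.
- root: B
- minor 3rd: D
- perfect 5th: F♯
- major 9th: C♯

B, D, F♯, C♯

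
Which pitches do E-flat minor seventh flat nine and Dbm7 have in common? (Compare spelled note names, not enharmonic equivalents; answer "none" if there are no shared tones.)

E-flat minor seventh flat nine: E♭ G♭ B♭ D♭ F♭
Dbm7: D♭ F♭ A♭ C♭
Common to both → D♭, F♭.

D♭  F♭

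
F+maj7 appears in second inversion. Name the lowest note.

F+maj7 = F–A–C#–E. Second inversion → fifth in the bass = C#.

C#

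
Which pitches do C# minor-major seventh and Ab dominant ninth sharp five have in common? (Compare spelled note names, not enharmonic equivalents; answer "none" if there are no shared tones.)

C# minor-major seventh = C-sharp, E, G-sharp, B-sharp.
Ab dominant ninth sharp five = A-flat, C, E, G-flat, B-flat.
Shared: E.

E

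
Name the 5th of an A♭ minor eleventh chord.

E♭

A♭ minor eleventh is built on A♭; its 5th is a perfect 5th above the root.
A fifth above A uses the letter E, and the perfect 5th above A♭ is E♭.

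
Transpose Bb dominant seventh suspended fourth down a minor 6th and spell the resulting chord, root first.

D – G – A – C

Transposed root: B-flat → D (minor 6th down). So we spell D dominant seventh suspended fourth:
Root: D
Perfect 4th (4th): G
Perfect 5th (5th): A
Minor 7th (7th): C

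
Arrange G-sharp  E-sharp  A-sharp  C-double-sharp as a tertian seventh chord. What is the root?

A-sharp

Stacking in thirds gives A-sharp – C-double-sharp – E-sharp – G-sharp, so A-sharp is the root — A-sharp dominant seventh.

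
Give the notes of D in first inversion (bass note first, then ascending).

In root position, D is D–F#–A.
First inversion puts the third (F#) in the bass.

F# – A – D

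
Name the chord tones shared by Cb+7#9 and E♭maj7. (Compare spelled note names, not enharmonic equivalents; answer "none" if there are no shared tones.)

Cb+7#9: Cb Eb G Bbb D
E♭maj7: Eb G Bb D
Common to both → Eb, G, D.

Eb – G – D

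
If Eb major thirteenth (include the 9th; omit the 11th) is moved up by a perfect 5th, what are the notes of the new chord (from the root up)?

Transposed root: E-flat → B-flat (perfect 5th up). So we spell B-flat major thirteenth:
root → B-flat
3rd (major 3rd) → D
5th (perfect 5th) → F
7th (major 7th) → A
9th (major 9th) → C
13th (major 13th) → G

B-flat – D – F – A – C – G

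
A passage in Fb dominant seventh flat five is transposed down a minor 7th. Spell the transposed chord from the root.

Gb – Bb – Dbb – Fb

Transposed root: Fb → Gb (minor 7th down). So we spell Gb dominant seventh flat five:
Root: Gb
Major 3rd (3rd): Bb
Diminished 5th (5th): Dbb
Minor 7th (7th): Fb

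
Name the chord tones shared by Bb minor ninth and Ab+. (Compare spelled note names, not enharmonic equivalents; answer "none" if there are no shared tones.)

Bb minor ninth = Bb, Db, F, Ab, C.
Ab+ = Ab, C, E.
Shared: Ab, C.

Ab  C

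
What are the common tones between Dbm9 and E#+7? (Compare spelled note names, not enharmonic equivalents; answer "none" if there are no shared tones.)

none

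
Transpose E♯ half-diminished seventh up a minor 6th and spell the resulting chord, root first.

Transposed root: E-sharp → C-sharp (minor 6th up). So we spell C-sharp half-diminished seventh:
C-sharp — root
E — minor 3rd
G — diminished 5th
B — minor 7th

C-sharp, E, G, B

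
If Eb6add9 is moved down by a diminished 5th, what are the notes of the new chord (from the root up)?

A diminished 5th down from Eb is A, so the new chord is A six-nine.
A — root
C# — major 3rd
E — perfect 5th
F# — major 6th
B — major 9th

A – C# – E – F# – B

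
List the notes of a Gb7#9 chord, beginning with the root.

G♭, B♭, D♭, F♭, A

Gb7#9 is a dominant seventh sharp nine built on G♭.
G♭ — root
B♭ — major 3rd
D♭ — perfect 5th
F♭ — minor 7th
A — augmented 9th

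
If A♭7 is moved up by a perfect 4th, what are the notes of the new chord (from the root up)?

Db, F, Ab, Cb

Transposed root: Ab → Db (perfect 4th up). So we spell Db dominant seventh:
root → Db
3rd (major 3rd) → F
5th (perfect 5th) → Ab
7th (minor 7th) → Cb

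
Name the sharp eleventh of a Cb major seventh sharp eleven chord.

Cb major seventh sharp eleven is built on Cb; its 11th is an augmented 11th above the root.
A fourth above C uses the letter F, and the augmented 11th above Cb is F.

F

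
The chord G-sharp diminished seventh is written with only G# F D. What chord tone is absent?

B

The full G-sharp diminished seventh chord is G#, B, D, F.
Comparing with the voicing, the minor 3rd (3rd) — B — is absent.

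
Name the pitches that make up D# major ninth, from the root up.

D# F## A# C## E#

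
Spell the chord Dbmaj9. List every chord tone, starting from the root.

D♭ – F – A♭ – C – E♭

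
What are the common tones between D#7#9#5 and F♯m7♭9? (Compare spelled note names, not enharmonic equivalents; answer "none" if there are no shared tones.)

D#7#9#5: D♯ F𝄪 A𝄪 C♯ E𝄪
F♯m7♭9: F♯ A C♯ E G
Common to both → C♯.

C♯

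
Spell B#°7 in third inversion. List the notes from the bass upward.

A  B#  D#  F#

In root position, B#°7 is B#–D#–F#–A.
Third inversion puts the seventh (A) in the bass.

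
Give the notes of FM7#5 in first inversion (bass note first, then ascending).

A, C♯, E, F

FM7#5 = F–A–C♯–E; first inversion → third (A) lowest.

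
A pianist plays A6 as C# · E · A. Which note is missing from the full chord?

The full A6 chord is A, C#, E, F#.
Comparing with the voicing, the major 6th (6th) — F# — is absent.

F#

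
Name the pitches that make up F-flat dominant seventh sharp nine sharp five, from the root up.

F-flat dominant seventh sharp nine sharp five is a dominant seventh sharp nine sharp five built on Fb.
- root: Fb
- major 3rd: Ab
- augmented 5th: C
- minor 7th: Ebb
- augmented 9th: G

Fb  Ab  C  Ebb  G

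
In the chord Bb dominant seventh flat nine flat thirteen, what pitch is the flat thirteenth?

G♭

Bb dominant seventh flat nine flat thirteen is built on B♭; its 13th is a minor 13th above the root.
A sixth above B uses the letter G, and the minor 13th above B♭ is G♭.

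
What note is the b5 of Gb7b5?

Gb7b5 is built on Gb; its 5th is a diminished 5th above the root.
A fifth above G uses the letter D, and the diminished 5th above Gb is Dbb.

Dbb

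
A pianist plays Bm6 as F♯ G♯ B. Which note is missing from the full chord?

D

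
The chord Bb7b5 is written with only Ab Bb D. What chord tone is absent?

Fb

Bb7b5 = Bb, D, Fb, Ab. The voicing lacks the 5th (diminished 5th), Fb.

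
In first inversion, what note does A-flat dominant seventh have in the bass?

A-flat dominant seventh = A-flat–C–E-flat–G-flat. First inversion → third in the bass = C.

C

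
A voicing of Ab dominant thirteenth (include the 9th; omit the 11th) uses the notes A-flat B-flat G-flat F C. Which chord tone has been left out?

E-flat

The full Ab dominant thirteenth chord is A-flat, C, E-flat, G-flat, B-flat, F.
Comparing with the voicing, the perfect 5th (5th) — E-flat — is absent.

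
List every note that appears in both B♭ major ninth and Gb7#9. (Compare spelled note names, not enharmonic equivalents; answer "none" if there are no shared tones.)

B♭ major ninth = Bb, D, F, A, C.
Gb7#9 = Gb, Bb, Db, Fb, A.
Shared: Bb, A.

Bb – A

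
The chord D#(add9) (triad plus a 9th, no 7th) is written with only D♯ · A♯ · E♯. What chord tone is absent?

F𝄪

The full D#(add9) chord is D♯, F𝄪, A♯, E♯.
Comparing with the voicing, the major 3rd (3rd) — F𝄪 — is absent.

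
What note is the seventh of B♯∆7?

A##

B♯∆7 is built on B#; its 7th is a major 7th above the root.
A seventh above B uses the letter A, and the major 7th above B# is A##.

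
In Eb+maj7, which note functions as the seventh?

D

Root of Eb+maj7 = Eb. The 7th is a major 7th: Eb up a major 7th → D.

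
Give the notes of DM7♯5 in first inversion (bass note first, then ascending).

F# – A# – C# – D

In root position, DM7♯5 is D–F#–A#–C#.
First inversion puts the third (F#) in the bass.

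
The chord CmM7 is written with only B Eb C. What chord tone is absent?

The full CmM7 chord is C, Eb, G, B.
Comparing with the voicing, the perfect 5th (5th) — G — is absent.

G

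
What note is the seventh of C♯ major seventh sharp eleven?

B-sharp

C♯ major seventh sharp eleven is built on C-sharp; its 7th is a major 7th above the root.
A seventh above C uses the letter B, and the major 7th above C-sharp is B-sharp.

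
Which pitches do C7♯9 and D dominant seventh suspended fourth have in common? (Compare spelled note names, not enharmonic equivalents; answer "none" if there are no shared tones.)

C, G

C7♯9: C E G Bb D#
D dominant seventh suspended fourth: D G A C
Common to both → C, G.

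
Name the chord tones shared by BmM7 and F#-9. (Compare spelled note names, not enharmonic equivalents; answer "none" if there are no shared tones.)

F#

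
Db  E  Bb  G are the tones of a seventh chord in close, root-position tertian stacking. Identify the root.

E

Stacking in thirds gives E – G – Bb – Db, so E is the root — E diminished seventh.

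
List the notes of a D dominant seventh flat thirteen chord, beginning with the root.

D dominant seventh flat thirteen: dominant seventh flat thirteen on D.
D — root
F-sharp — major 3rd
A — perfect 5th
C — minor 7th
B-flat — minor 13th

D F-sharp A C B-flat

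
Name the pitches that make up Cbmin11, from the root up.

Root Cb, quality minor eleventh:
- root: Cb
- minor 3rd: Ebb
- perfect 5th: Gb
- minor 7th: Bbb
- major 9th: Db
- perfect 11th: Fb

Cb Ebb Gb Bbb Db Fb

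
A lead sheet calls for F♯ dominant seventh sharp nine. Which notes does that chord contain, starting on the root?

F# – A# – C# – E – G##

F♯ dominant seventh sharp nine: dominant seventh sharp nine on F#.
Root: F#
Major 3rd (3rd): A#
Perfect 5th (5th): C#
Minor 7th (7th): E
Augmented 9th (9th): G##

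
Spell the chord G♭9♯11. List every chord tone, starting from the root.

Root Gb, quality dominant ninth sharp eleven:
root → Gb
3rd (major 3rd) → Bb
5th (perfect 5th) → Db
7th (minor 7th) → Fb
9th (major 9th) → Ab
11th (augmented 11th) → C

Gb Bb Db Fb Ab C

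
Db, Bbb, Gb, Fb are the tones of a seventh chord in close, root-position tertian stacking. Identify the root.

Stacking in thirds gives Gb – Bbb – Db – Fb, so Gb is the root — Gb minor seventh.

Gb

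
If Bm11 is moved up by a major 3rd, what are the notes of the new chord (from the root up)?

D# – F# – A# – C# – E# – G#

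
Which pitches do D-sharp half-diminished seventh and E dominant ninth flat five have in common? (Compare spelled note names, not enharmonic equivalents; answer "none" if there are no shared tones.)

D-sharp half-diminished seventh: D-sharp F-sharp A C-sharp
E dominant ninth flat five: E G-sharp B-flat D F-sharp
Common to both → F-sharp.

F-sharp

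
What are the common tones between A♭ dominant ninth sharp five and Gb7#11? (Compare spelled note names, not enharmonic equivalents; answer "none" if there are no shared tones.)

C, G♭, B♭

A♭ dominant ninth sharp five: A♭ C E G♭ B♭
Gb7#11: G♭ B♭ D♭ F♭ C
Common to both → C, G♭, B♭.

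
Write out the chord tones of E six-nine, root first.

E, G#, B, C#, F#

E six-nine: six-nine on E.
E — root
G# — major 3rd
B — perfect 5th
C# — major 6th
F# — major 9th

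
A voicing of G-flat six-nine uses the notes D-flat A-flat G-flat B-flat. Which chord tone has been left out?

E-flat

G-flat six-nine = G-flat, B-flat, D-flat, E-flat, A-flat. The voicing lacks the 6th (major 6th), E-flat.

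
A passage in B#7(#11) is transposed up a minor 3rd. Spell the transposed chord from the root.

D#, F##, A#, C#, G##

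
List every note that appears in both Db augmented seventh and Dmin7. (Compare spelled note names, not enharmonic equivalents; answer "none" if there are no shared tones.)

F  A

Db augmented seventh: Db F A Cb
Dmin7: D F A C
Common to both → F, A.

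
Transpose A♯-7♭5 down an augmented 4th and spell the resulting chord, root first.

An augmented 4th down from A# is E, so the new chord is E half-diminished seventh.
root → E
3rd (minor 3rd) → G
5th (diminished 5th) → Bb
7th (minor 7th) → D

E G Bb D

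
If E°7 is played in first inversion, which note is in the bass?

G

E°7 in root position is E–G–Bb–Db.
First inversion places the third in the bass, which is G.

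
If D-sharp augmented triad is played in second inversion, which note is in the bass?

A##

D-sharp augmented triad in root position is D#–F##–A##.
Second inversion places the fifth in the bass, which is A##.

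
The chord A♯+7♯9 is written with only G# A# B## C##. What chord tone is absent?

E##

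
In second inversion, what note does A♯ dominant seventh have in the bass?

A♯ dominant seventh = A-sharp–C-double-sharp–E-sharp–G-sharp. Second inversion → fifth in the bass = E-sharp.

E-sharp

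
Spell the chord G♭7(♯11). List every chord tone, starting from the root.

Gb – Bb – Db – Fb – C

Root Gb, quality dominant seventh sharp eleven:
root → Gb
3rd (major 3rd) → Bb
5th (perfect 5th) → Db
7th (minor 7th) → Fb
11th (augmented 11th) → C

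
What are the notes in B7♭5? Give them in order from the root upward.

B7♭5 is a dominant seventh flat five built on B.
B — root
D♯ — major 3rd
F — diminished 5th
A — minor 7th

B, D♯, F, A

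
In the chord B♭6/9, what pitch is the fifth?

Root of B♭6/9 = Bb. The 5th is a perfect 5th: Bb up a perfect 5th → F.

F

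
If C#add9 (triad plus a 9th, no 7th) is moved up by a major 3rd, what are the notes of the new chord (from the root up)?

C# up a major 3rd → E#. New chord: E# added-ninth.
- root: E#
- major 3rd: G##
- perfect 5th: B#
- major 9th: F##

E# G## B# F##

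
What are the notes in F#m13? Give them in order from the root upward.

F#m13: minor thirteenth on F#.
F# — root
A — minor 3rd
C# — perfect 5th
E — minor 7th
G# — major 9th
B — perfect 11th
D# — major 13th

F# A C# E G# B D#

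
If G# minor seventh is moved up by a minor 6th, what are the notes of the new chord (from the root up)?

E, G, B, D

Transposed root: G-sharp → E (minor 6th up). So we spell E minor seventh:
root → E
3rd (minor 3rd) → G
5th (perfect 5th) → B
7th (minor 7th) → D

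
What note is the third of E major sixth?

Root of E major sixth = E. The 3rd is a major 3rd: E up a major 3rd → G-sharp.

G-sharp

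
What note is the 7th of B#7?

Root of B#7 = B#. The 7th is a minor 7th: B# up a minor 7th → A#.

A#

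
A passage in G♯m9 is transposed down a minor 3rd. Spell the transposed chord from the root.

E# G# B# D# F##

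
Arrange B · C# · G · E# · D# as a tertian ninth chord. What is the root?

Arranged so that each adjacent pair is a third by letter name: C# – E# – G – B – D#.
The bottom of that stack, C#, is the root (this is C# dominant ninth flat five).

C#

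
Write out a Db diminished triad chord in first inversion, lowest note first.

Fb, Abb, Db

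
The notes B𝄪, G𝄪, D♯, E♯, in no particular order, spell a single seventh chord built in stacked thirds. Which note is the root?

Arranged so that each adjacent pair is a third by letter name: E♯ – G𝄪 – B𝄪 – D♯.
The bottom of that stack, E♯, is the root (this is E♯ augmented seventh).

E♯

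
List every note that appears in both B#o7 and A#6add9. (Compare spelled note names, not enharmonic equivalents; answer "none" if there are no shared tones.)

B#o7 = B#, D#, F#, A.
A#6add9 = A#, C##, E#, F##, B#.
Shared: B#.

B#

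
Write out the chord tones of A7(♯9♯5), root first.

Root A, quality dominant seventh sharp nine sharp five:
root → A
3rd (major 3rd) → C#
5th (augmented 5th) → E#
7th (minor 7th) → G
9th (augmented 9th) → B#

A, C#, E#, G, B#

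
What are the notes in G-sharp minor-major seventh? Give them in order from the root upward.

G-sharp minor-major seventh is a minor-major seventh built on G-sharp.
Root: G-sharp
Minor 3rd (3rd): B
Perfect 5th (5th): D-sharp
Major 7th (7th): F-double-sharp

G-sharp, B, D-sharp, F-double-sharp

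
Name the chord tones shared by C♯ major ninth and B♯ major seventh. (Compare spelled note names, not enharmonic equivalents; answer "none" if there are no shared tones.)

C♯ major ninth = C-sharp, E-sharp, G-sharp, B-sharp, D-sharp.
B♯ major seventh = B-sharp, D-double-sharp, F-double-sharp, A-double-sharp.
Shared: B-sharp.

B-sharp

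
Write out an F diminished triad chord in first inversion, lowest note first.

In root position, F diminished triad is F–A-flat–C-flat.
First inversion puts the third (A-flat) in the bass.

A-flat C-flat F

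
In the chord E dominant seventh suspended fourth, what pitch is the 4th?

Root of E dominant seventh suspended fourth = E. The 4th is a perfect 4th: E up a perfect 4th → A.

A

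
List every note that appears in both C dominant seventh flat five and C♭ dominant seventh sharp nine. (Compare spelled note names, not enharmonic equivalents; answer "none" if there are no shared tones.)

C dominant seventh flat five: C E G-flat B-flat
C♭ dominant seventh sharp nine: C-flat E-flat G-flat B-double-flat D
Common to both → G-flat.

G-flat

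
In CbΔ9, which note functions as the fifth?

G♭

Root of CbΔ9 = C♭. The 5th is a perfect 5th: C♭ up a perfect 5th → G♭.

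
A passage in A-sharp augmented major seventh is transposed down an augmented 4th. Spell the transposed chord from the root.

A# down an augmented 4th → E. New chord: E augmented major seventh.
root → E
3rd (major 3rd) → G#
5th (augmented 5th) → B#
7th (major 7th) → D#

E, G#, B#, D#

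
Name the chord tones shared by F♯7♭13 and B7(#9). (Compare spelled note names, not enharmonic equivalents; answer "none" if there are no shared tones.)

F♯7♭13: F# A# C# E D
B7(#9): B D# F# A C##
Common to both → F#.

F#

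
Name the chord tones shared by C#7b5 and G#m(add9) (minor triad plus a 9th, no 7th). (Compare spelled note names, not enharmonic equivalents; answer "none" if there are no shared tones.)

C#7b5: C# E# G B
G#m(add9): G# B D# A#
Common to both → B.

B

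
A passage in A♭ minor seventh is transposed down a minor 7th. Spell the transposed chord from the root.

A-flat down a minor 7th → B-flat. New chord: B-flat minor seventh.
- root: B-flat
- minor 3rd: D-flat
- perfect 5th: F
- minor 7th: A-flat

B-flat, D-flat, F, A-flat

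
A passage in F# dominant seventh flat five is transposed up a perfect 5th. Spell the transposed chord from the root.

C# E# G B

Transposed root: F# → C# (perfect 5th up). So we spell C# dominant seventh flat five:
root → C#
3rd (major 3rd) → E#
5th (diminished 5th) → G
7th (minor 7th) → B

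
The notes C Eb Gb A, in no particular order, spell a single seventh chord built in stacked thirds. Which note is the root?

Stacking in thirds gives A – C – Eb – Gb, so A is the root — A diminished seventh.

A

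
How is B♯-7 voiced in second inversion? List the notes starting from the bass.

F##, A#, B#, D#

B♯-7 = B#–D#–F##–A#; second inversion → fifth (F##) lowest.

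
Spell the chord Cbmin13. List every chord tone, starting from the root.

Root Cb, quality minor thirteenth:
Root: Cb
Minor 3rd (3rd): Ebb
Perfect 5th (5th): Gb
Minor 7th (7th): Bbb
Major 9th (9th): Db
Perfect 11th (11th): Fb
Major 13th (13th): Ab

Cb – Ebb – Gb – Bbb – Db – Fb – Ab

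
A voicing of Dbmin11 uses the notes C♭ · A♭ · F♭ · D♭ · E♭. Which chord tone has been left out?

G♭

Dbmin11 = D♭, F♭, A♭, C♭, E♭, G♭. The voicing lacks the 11th (perfect 11th), G♭.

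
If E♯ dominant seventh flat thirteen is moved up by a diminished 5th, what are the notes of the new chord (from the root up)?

Transposed root: E-sharp → B (diminished 5th up). So we spell B dominant seventh flat thirteen:
Root: B
Major 3rd (3rd): D-sharp
Perfect 5th (5th): F-sharp
Minor 7th (7th): A
Minor 13th (13th): G

B, D-sharp, F-sharp, A, G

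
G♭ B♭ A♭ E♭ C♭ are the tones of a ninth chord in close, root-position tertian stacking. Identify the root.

A♭

Arranged so that each adjacent pair is a third by letter name: A♭ – C♭ – E♭ – G♭ – B♭.
The bottom of that stack, A♭, is the root (this is A♭ minor ninth).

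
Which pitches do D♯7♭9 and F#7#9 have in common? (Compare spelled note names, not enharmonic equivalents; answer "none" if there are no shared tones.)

D♯7♭9 = D#, F##, A#, C#, E.
F#7#9 = F#, A#, C#, E, G##.
Shared: A#, C#, E.

A# C# E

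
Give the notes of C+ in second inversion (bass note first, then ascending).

G#, C, E

C+ = C–E–G#; second inversion → fifth (G#) lowest.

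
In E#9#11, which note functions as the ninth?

E#9#11 is built on E#; its 9th is a major 9th above the root.
A second above E uses the letter F, and the major 9th above E# is F##.

F##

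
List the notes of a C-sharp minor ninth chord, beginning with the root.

C-sharp minor ninth is a minor ninth built on C#.
root → C#
3rd (minor 3rd) → E
5th (perfect 5th) → G#
7th (minor 7th) → B
9th (major 9th) → D#

C#, E, G#, B, D#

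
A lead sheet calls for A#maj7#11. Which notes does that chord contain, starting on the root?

A#  C##  E#  G##  D##

A#maj7#11: major seventh sharp eleven on A#.
root → A#
3rd (major 3rd) → C##
5th (perfect 5th) → E#
7th (major 7th) → G##
11th (augmented 11th) → D##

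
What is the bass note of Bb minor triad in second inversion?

F

Bb minor triad = B-flat–D-flat–F. Second inversion → fifth in the bass = F.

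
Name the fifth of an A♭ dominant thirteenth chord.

Root of A♭ dominant thirteenth = Ab. The 5th is a perfect 5th: Ab up a perfect 5th → Eb.

Eb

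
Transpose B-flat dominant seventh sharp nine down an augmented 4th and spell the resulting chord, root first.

F-flat  A-flat  C-flat  E-double-flat  G

An augmented 4th down from B-flat is F-flat, so the new chord is F-flat dominant seventh sharp nine.
Root: F-flat
Major 3rd (3rd): A-flat
Perfect 5th (5th): C-flat
Minor 7th (7th): E-double-flat
Augmented 9th (9th): G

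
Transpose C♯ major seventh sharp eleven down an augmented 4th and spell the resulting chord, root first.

C-sharp down an augmented 4th → G. New chord: G major seventh sharp eleven.
root → G
3rd (major 3rd) → B
5th (perfect 5th) → D
7th (major 7th) → F-sharp
11th (augmented 11th) → C-sharp

G – B – D – F-sharp – C-sharp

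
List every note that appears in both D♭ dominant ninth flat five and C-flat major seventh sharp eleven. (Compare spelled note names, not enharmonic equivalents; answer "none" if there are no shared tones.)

D♭ dominant ninth flat five = D-flat, F, A-double-flat, C-flat, E-flat.
C-flat major seventh sharp eleven = C-flat, E-flat, G-flat, B-flat, F.
Shared: F, C-flat, E-flat.

F  C-flat  E-flat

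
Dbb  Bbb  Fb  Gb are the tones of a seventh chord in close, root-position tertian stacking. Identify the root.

Stacking in thirds gives Gb – Bbb – Dbb – Fb, so Gb is the root — Gb half-diminished seventh.

Gb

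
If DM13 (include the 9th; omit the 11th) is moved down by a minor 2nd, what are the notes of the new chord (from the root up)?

C♯, E♯, G♯, B♯, D♯, A♯

A minor 2nd down from D is C♯, so the new chord is C♯ major thirteenth.
- root: C♯
- major 3rd: E♯
- perfect 5th: G♯
- major 7th: B♯
- major 9th: D♯
- major 13th: A♯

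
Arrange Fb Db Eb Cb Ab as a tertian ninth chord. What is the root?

Stacking in thirds gives Db – Fb – Ab – Cb – Eb, so Db is the root — Db minor ninth.

Db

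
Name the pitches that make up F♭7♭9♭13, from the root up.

F♭7♭9♭13 is a dominant seventh flat nine flat thirteen built on Fb.
Fb — root
Ab — major 3rd
Cb — perfect 5th
Ebb — minor 7th
Gbb — minor 9th
Dbb — minor 13th

Fb Ab Cb Ebb Gbb Dbb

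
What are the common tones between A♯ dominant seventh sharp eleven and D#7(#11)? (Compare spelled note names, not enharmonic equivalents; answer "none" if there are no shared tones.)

A♯

A♯ dominant seventh sharp eleven: A♯ C𝄪 E♯ G♯ D𝄪
D#7(#11): D♯ F𝄪 A♯ C♯ G𝄪
Common to both → A♯.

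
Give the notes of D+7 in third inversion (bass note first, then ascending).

C  D  F#  A#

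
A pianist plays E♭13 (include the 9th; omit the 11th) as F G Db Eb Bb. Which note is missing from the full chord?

C

The full E♭13 chord is Eb, G, Bb, Db, F, C.
Comparing with the voicing, the major 13th (13th) — C — is absent.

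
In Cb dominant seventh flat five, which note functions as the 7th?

B-double-flat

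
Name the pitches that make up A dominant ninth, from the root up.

Root A, quality dominant ninth:
root → A
3rd (major 3rd) → C#
5th (perfect 5th) → E
7th (minor 7th) → G
9th (major 9th) → B

A C# E G B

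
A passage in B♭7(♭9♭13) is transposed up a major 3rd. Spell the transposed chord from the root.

D F# A C Eb Bb

Transposed root: Bb → D (major 3rd up). So we spell D dominant seventh flat nine flat thirteen:
- root: D
- major 3rd: F#
- perfect 5th: A
- minor 7th: C
- minor 9th: Eb
- minor 13th: Bb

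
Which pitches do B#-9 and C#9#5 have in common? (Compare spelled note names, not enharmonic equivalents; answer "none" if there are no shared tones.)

B#-9: B# D# F## A# C##
C#9#5: C# E# G## B D#
Common to both → D#.

D#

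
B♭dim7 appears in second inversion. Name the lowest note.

B♭dim7 in root position is Bb–Db–Fb–Abb.
Second inversion places the fifth in the bass, which is Fb.

Fb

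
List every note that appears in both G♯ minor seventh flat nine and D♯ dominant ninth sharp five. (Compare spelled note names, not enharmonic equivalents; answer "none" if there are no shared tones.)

D-sharp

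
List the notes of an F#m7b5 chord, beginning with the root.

F#m7b5: half-diminished seventh on F#.
root → F#
3rd (minor 3rd) → A
5th (diminished 5th) → C
7th (minor 7th) → E

F#, A, C, E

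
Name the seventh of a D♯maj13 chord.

C𝄪

D♯maj13 is built on D♯; its 7th is a major 7th above the root.
A seventh above D uses the letter C, and the major 7th above D♯ is C𝄪.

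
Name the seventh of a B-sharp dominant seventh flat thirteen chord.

A♯

Root of B-sharp dominant seventh flat thirteen = B♯. The 7th is a minor 7th: B♯ up a minor 7th → A♯.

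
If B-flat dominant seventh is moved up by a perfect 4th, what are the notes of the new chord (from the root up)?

B-flat up a perfect 4th → E-flat. New chord: E-flat dominant seventh.
Root: E-flat
Major 3rd (3rd): G
Perfect 5th (5th): B-flat
Minor 7th (7th): D-flat

E-flat, G, B-flat, D-flat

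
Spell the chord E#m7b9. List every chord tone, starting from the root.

E♯ G♯ B♯ D♯ F♯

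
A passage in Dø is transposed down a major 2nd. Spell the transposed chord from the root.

C, Eb, Gb, Bb

Transposed root: D → C (major 2nd down). So we spell C half-diminished seventh:
Root: C
Minor 3rd (3rd): Eb
Diminished 5th (5th): Gb
Minor 7th (7th): Bb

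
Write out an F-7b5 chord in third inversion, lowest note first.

F-7b5 = F–A♭–C♭–E♭; third inversion → seventh (E♭) lowest.

E♭, F, A♭, C♭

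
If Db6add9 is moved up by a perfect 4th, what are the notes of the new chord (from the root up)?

Gb, Bb, Db, Eb, Ab

A perfect 4th up from Db is Gb, so the new chord is Gb six-nine.
Gb — root
Bb — major 3rd
Db — perfect 5th
Eb — major 6th
Ab — major 9th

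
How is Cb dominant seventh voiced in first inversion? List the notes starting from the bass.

In root position, Cb dominant seventh is C-flat–E-flat–G-flat–B-double-flat.
First inversion puts the third (E-flat) in the bass.

E-flat G-flat B-double-flat C-flat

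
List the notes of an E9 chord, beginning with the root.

E9: dominant ninth on E.
root → E
3rd (major 3rd) → G#
5th (perfect 5th) → B
7th (minor 7th) → D
9th (major 9th) → F#

E, G#, B, D, F#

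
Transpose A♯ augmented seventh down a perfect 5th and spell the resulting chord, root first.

D♯ F𝄪 A𝄪 C♯

Transposed root: A♯ → D♯ (perfect 5th down). So we spell D♯ augmented seventh:
- root: D♯
- major 3rd: F𝄪
- augmented 5th: A𝄪
- minor 7th: C♯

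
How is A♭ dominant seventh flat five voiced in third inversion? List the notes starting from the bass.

A♭ dominant seventh flat five = A-flat–C–E-double-flat–G-flat; third inversion → seventh (G-flat) lowest.

G-flat, A-flat, C, E-double-flat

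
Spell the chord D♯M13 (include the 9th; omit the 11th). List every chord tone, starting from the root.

D♯M13: major thirteenth on D#.
- root: D#
- major 3rd: F##
- perfect 5th: A#
- major 7th: C##
- major 9th: E#
- major 13th: B#

D#, F##, A#, C##, E#, B#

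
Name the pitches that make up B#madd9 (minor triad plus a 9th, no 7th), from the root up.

B# D# F## C##

B#madd9: minor added-ninth on B#.
Root: B#
Minor 3rd (3rd): D#
Perfect 5th (5th): F##
Major 9th (9th): C##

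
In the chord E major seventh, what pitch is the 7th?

D-sharp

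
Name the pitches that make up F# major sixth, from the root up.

F# major sixth is a major sixth built on F-sharp.
F-sharp — root
A-sharp — major 3rd
C-sharp — perfect 5th
D-sharp — major 6th

F-sharp, A-sharp, C-sharp, D-sharp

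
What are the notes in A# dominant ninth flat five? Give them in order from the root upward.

A# dominant ninth flat five is a dominant ninth flat five built on A#.
A# — root
C## — major 3rd
E — diminished 5th
G# — minor 7th
B# — major 9th

A# – C## – E – G# – B#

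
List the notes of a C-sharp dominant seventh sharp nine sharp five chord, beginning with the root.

C-sharp  E-sharp  G-double-sharp  B  D-double-sharp

C-sharp dominant seventh sharp nine sharp five: dominant seventh sharp nine sharp five on C-sharp.
C-sharp — root
E-sharp — major 3rd
G-double-sharp — augmented 5th
B — minor 7th
D-double-sharp — augmented 9th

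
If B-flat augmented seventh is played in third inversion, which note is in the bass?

A-flat

B-flat augmented seventh in root position is B-flat–D–F-sharp–A-flat.
Third inversion places the seventh in the bass, which is A-flat.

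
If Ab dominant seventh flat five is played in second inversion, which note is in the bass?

Ab dominant seventh flat five in root position is Ab–C–Ebb–Gb.
Second inversion places the fifth in the bass, which is Ebb.

Ebb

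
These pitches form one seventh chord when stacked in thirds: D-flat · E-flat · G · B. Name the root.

E-flat

Stacking in thirds gives E-flat – G – B – D-flat, so E-flat is the root — E-flat augmented seventh.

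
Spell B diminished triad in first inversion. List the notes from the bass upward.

In root position, B diminished triad is B–D–F.
First inversion puts the third (D) in the bass.

D – F – B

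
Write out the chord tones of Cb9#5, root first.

Cb Eb G Bbb Db

Cb9#5 is a dominant ninth sharp five built on Cb.
- root: Cb
- major 3rd: Eb
- augmented 5th: G
- minor 7th: Bbb
- major 9th: Db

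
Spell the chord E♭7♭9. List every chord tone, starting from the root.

Eb, G, Bb, Db, Fb

Root Eb, quality dominant seventh flat nine:
Eb — root
G — major 3rd
Bb — perfect 5th
Db — minor 7th
Fb — minor 9th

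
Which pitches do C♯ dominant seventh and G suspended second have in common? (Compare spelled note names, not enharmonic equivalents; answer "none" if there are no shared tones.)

none

C♯ dominant seventh = C-sharp, E-sharp, G-sharp, B.
G suspended second = G, A, D.
Shared: none.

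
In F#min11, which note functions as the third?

A

F#min11 is built on F#; its 3rd is a minor 3rd above the root.
A third above F uses the letter A, and the minor 3rd above F# is A.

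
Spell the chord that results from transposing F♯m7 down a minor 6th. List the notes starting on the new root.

A minor 6th down from F♯ is A♯, so the new chord is A♯ minor seventh.
- root: A♯
- minor 3rd: C♯
- perfect 5th: E♯
- minor 7th: G♯

A♯  C♯  E♯  G♯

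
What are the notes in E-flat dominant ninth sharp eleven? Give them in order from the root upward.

E-flat dominant ninth sharp eleven is a dominant ninth sharp eleven built on E-flat.
Root: E-flat
Major 3rd (3rd): G
Perfect 5th (5th): B-flat
Minor 7th (7th): D-flat
Major 9th (9th): F
Augmented 11th (11th): A

E-flat, G, B-flat, D-flat, F, A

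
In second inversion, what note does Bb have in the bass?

F

Bb in root position is B♭–D–F.
Second inversion places the fifth in the bass, which is F.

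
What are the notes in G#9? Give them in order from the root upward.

G#9: dominant ninth on G♯.
Root: G♯
Major 3rd (3rd): B♯
Perfect 5th (5th): D♯
Minor 7th (7th): F♯
Major 9th (9th): A♯

G♯ – B♯ – D♯ – F♯ – A♯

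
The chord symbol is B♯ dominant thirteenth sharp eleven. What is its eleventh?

Root of B♯ dominant thirteenth sharp eleven = B#. The 11th is an augmented 11th: B# up an augmented 11th → E##.

E##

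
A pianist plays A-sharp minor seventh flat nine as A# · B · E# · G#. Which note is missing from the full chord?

C#

The full A-sharp minor seventh flat nine chord is A#, C#, E#, G#, B.
Comparing with the voicing, the minor 3rd (3rd) — C# — is absent.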